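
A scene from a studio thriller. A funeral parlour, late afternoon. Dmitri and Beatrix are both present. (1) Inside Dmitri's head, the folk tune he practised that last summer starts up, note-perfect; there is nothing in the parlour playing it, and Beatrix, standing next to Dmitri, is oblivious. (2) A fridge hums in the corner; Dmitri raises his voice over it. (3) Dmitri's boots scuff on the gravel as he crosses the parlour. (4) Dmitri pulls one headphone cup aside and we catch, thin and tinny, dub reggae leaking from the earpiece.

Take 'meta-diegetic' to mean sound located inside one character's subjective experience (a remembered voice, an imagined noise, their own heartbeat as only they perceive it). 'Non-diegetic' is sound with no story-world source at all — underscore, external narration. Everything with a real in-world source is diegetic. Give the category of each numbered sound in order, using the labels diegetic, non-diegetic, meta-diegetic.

Sound (1): it lives in Dmitri's subjectivity, not in the parlour, so meta-diegetic.
(2) a fridge is part of the location's real environment → diegetic.
(3) is diegetic: it's the physical sound of Dmitri moving in the space.
Sound (4): the headphones are an on-screen source, so diegetic.

meta-diegetic, diegetic, diegetic, diegetic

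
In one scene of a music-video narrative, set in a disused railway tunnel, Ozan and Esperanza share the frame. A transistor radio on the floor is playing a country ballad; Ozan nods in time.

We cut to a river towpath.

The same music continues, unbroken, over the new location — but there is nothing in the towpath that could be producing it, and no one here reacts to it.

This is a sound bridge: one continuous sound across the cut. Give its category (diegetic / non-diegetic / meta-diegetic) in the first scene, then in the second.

Scene one: a transistor radio is an on-screen source and Ozan reacts to it → diegetic.
Scene two: there is no source in the towpath and no one hears it — it's now underscore → non-diegetic.

diegetic, non-diegetic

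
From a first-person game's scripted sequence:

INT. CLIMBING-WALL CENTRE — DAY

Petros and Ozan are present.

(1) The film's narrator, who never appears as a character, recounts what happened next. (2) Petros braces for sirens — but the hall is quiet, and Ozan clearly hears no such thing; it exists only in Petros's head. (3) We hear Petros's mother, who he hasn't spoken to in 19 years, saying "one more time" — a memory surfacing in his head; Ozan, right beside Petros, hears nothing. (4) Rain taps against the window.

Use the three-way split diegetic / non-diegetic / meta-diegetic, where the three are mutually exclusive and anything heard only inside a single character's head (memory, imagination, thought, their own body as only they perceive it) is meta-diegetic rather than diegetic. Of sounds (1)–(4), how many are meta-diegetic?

Sound (1): commentary laid over the scene from outside the fiction, so non-diegetic.
Sound (2): the sound is imagined by Petros; nothing in the story world is producing it and Ozan can't hear it, so meta-diegetic.
(3) a remembered line, private to Petros — not present in the room, not audible to Ozan → meta-diegetic.
Sound (4): rain is part of the location's real environment, so diegetic.
Meta-diegetic: (2), (3) — that's 2.

2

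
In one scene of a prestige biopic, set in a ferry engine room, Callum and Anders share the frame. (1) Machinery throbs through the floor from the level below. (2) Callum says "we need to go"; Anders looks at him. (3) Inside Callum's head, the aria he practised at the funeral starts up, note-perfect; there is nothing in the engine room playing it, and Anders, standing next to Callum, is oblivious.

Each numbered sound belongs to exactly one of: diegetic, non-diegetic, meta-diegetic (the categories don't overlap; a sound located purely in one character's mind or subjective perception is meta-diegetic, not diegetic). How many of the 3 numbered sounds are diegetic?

(1) is diegetic: ambient/room sound belonging to the story's physical space.
Sound (2): spoken by a character present in the story world, so diegetic.
Sound (3): remembered music, private to Callum — Anders is oblivious because it isn't in the room, so meta-diegetic.
Diegetic: (1), (2) — that's 2.

2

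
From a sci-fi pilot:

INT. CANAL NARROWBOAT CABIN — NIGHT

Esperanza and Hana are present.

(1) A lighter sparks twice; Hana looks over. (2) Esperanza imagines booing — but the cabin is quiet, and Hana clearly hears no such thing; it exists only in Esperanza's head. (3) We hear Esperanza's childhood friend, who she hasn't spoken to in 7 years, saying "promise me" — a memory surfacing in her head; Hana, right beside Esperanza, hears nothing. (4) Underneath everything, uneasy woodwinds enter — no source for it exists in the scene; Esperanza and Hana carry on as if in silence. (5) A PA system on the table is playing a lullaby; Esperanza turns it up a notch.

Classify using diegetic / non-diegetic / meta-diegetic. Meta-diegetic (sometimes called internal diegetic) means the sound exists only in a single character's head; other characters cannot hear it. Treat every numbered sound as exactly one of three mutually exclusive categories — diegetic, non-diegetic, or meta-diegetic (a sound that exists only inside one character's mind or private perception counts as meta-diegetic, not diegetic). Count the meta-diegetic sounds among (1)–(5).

2

Sound (1): an in-world source (a lighter); characters could hear it, so diegetic.
Sound (2): subjective to Esperanza: the cabin is silent and Hana hears nothing, so meta-diegetic.
Sound (3): the voice is a memory playing only inside Esperanza's mind; Hana can't hear it, so meta-diegetic.
Sound (4): nothing in the cabin produces it and the characters don't hear it — pure soundtrack, so non-diegetic.
Sound (5): the music comes from an on-screen device that Esperanza responds to, so diegetic.
So 2 of the 5 are meta-diegetic: (2), (3).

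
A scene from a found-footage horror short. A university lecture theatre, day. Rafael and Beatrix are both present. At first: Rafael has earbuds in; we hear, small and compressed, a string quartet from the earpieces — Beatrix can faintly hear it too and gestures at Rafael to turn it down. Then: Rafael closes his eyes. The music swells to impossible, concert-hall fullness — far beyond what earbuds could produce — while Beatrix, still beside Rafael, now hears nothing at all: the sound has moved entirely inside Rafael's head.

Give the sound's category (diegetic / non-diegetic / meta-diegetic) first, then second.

diegetic, meta-diegetic

First: the earbuds are a physical source both characters can hear → diegetic.
Second: the music now exists only as Rafael's subjective experience; Beatrix can no longer hear it → meta-diegetic.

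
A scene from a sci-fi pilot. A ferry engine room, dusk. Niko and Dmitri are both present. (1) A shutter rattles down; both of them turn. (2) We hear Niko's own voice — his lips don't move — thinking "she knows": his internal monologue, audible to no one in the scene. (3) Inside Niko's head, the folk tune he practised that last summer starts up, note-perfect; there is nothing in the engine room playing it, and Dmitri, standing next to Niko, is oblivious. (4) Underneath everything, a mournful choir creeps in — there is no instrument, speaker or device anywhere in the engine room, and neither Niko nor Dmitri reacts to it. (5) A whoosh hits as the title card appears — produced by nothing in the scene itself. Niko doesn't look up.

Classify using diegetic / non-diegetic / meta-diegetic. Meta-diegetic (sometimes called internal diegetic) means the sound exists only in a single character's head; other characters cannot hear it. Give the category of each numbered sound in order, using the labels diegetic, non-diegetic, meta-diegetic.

Sound (1): the sound comes from a shutter physically present in the location, so diegetic.
(2) it's Niko's unspoken thought, heard only by the audience via his subjectivity → meta-diegetic.
Sound (3): the music is a memory playing inside Niko's mind alone; no real-world source, Dmitri can't hear it, so meta-diegetic.
(4) is non-diegetic: it has no source in the story world and no character can hear it — it's underscore.
(5) is non-diegetic: an editorial stinger — it belongs to the cut, not the story world.

diegetic, meta-diegetic, meta-diegetic, non-diegetic, non-diegetic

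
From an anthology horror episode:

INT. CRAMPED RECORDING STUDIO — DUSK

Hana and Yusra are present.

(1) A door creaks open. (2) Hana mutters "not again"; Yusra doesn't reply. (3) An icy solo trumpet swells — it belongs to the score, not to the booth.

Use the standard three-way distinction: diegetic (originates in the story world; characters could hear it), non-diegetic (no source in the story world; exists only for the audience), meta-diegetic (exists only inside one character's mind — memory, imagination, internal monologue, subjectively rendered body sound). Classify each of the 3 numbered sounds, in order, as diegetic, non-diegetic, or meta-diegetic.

Sound (1): an in-world source (a door); characters could hear it, so diegetic.
Sound (2): on-screen dialogue — Hana speaks and Yusra is there to hear, so diegetic.
Sound (3): nothing in the booth produces it and the characters don't hear it — pure soundtrack, so non-diegetic.

diegetic, diegetic, non-diegetic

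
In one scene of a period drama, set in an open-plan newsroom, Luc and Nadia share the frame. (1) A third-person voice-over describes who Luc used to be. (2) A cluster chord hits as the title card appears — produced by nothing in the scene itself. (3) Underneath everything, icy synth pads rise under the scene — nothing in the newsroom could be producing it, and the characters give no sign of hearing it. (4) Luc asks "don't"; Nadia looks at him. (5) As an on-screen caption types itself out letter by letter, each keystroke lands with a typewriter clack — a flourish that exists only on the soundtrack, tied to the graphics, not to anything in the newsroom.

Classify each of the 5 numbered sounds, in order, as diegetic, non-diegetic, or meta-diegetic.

non-diegetic, non-diegetic, non-diegetic, diegetic, non-diegetic

(1) commentary laid over the scene from outside the fiction → non-diegetic.
(2) is non-diegetic: it's a sound-design accent with no in-world source; no one in the scene can hear it.
Sound (3): score with no on-screen or off-screen source; it exists for the audience alone, so non-diegetic.
Sound (4): spoken by a character present in the story world, so diegetic.
(5) sound married to a title/caption — outside the diegesis by definition → non-diegetic.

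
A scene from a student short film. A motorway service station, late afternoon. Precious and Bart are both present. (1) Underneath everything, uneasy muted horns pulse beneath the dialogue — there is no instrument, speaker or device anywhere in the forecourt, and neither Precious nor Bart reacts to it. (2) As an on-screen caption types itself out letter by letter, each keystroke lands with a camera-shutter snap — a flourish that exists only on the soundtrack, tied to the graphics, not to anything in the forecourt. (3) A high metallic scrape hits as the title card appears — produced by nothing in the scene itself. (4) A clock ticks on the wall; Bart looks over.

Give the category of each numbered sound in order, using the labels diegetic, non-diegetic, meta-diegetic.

non-diegetic, non-diegetic, non-diegetic, diegetic

(1) is non-diegetic: nothing in the forecourt produces it and the characters don't hear it — pure soundtrack.
Sound (2): sound married to a title/caption — outside the diegesis by definition, so non-diegetic.
(3) is non-diegetic: an editorial stinger — it belongs to the cut, not the story world.
(4) is diegetic: an in-world source (a clock); characters could hear it.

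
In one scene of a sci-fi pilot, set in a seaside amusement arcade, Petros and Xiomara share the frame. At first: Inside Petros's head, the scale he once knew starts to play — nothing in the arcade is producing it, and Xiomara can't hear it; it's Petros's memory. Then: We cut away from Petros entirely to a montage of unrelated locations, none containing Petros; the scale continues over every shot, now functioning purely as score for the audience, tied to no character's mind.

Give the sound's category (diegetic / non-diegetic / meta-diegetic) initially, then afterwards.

meta-diegetic, non-diegetic

Initially: the music lives inside Petros's mind alone; Xiomara can't hear it → meta-diegetic.
Afterwards: once it plays over shots Petros isn't in, detached from any character's subjectivity, it's conventional underscore → non-diegetic.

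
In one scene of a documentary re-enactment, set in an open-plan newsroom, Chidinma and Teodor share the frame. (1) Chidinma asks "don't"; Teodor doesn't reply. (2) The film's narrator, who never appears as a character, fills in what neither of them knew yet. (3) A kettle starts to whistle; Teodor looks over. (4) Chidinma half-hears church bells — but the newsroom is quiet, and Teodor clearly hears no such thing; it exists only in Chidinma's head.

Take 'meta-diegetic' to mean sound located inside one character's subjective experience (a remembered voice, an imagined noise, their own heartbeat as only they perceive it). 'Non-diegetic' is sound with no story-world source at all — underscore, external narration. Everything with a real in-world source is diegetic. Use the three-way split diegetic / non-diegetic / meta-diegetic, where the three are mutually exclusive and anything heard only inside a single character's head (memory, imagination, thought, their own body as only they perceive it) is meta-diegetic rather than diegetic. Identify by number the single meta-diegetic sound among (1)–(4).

Sound (1): on-screen dialogue — Chidinma speaks and Teodor is there to hear, so diegetic.
(2) the narrator exists outside the story world, addressing only the audience → non-diegetic.
(3) a kettle is a real object/event in the scene's world → diegetic.
(4) subjective to Chidinma: the newsroom is silent and Teodor hears nothing → meta-diegetic.
Only (4) is meta-diegetic.

4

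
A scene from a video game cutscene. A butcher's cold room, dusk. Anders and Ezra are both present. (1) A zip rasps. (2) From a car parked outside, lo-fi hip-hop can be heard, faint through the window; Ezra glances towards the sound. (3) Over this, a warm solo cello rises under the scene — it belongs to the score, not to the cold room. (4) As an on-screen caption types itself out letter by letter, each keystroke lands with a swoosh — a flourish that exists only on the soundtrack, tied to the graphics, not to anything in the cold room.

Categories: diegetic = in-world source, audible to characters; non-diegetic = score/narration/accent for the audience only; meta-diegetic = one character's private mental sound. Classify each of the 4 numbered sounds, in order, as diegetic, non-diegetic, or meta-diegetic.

(1) is diegetic: the sound comes from a zip physically present in the location.
(2) is diegetic: the music has an off-screen but real-world source and a character hears it.
Sound (3): nothing in the cold room produces it and the characters don't hear it — pure soundtrack, so non-diegetic.
(4) is non-diegetic: sound married to a title/caption — outside the diegesis by definition.

diegetic, diegetic, non-diegetic, non-diegetic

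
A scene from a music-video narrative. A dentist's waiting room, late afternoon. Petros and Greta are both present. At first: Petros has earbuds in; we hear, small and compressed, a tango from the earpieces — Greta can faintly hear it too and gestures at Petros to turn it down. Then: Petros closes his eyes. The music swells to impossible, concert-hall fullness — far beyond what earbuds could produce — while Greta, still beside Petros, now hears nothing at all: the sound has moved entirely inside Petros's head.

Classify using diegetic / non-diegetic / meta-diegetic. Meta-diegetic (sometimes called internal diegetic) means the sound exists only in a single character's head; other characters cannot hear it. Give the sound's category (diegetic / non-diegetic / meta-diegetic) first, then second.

First: the earbuds are a physical source both characters can hear → diegetic.
Second: the music now exists only as Petros's subjective experience; Greta can no longer hear it → meta-diegetic.

diegetic, meta-diegetic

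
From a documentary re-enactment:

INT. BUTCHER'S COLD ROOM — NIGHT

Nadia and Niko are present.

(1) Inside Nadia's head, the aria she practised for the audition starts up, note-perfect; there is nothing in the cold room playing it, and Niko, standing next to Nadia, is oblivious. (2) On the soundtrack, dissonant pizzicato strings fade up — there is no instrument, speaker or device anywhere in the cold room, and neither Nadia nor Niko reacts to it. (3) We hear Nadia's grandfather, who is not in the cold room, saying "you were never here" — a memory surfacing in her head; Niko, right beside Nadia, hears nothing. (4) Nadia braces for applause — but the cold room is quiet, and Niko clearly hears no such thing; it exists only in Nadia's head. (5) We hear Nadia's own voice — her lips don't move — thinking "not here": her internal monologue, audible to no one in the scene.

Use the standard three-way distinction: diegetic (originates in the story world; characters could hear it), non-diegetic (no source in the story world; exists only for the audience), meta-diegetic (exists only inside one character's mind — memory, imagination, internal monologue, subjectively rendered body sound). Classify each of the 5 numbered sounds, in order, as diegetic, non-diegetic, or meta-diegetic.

Sound (1): remembered music, private to Nadia — Niko is oblivious because it isn't in the room, so meta-diegetic.
(2) nothing in the cold room produces it and the characters don't hear it — pure soundtrack → non-diegetic.
Sound (3): the voice is a memory playing only inside Nadia's mind; Niko can't hear it, so meta-diegetic.
(4) the sound is imagined by Nadia; nothing in the story world is producing it and Niko can't hear it → meta-diegetic.
(5) is meta-diegetic: Nadia's thought-voice: a private mental sound no other character can hear.

meta-diegetic, non-diegetic, meta-diegetic, meta-diegetic, meta-diegetic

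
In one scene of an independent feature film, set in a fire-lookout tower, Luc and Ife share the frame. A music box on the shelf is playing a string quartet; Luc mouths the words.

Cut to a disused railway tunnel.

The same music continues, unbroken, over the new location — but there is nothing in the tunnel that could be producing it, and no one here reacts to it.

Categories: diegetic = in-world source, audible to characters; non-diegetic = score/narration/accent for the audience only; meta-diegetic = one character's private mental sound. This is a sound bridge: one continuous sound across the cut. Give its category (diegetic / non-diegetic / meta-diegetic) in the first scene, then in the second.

Scene one: a music box is an on-screen source and Luc reacts to it → diegetic.
Scene two: there is no source in the tunnel and no one hears it — it's now underscore → non-diegetic.

diegetic, non-diegetic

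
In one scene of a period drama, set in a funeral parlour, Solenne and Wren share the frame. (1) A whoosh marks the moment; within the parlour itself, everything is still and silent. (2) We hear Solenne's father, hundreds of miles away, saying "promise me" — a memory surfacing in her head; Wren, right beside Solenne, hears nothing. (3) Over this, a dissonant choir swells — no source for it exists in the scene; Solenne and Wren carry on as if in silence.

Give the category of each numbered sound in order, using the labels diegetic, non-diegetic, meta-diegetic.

(1) is non-diegetic: an editorial stinger — it belongs to the cut, not the story world.
(2) is meta-diegetic: the voice is a memory playing only inside Solenne's mind; Wren can't hear it.
Sound (3): it has no source in the story world and no character can hear it — it's underscore, so non-diegetic.

non-diegetic, meta-diegetic, non-diegetic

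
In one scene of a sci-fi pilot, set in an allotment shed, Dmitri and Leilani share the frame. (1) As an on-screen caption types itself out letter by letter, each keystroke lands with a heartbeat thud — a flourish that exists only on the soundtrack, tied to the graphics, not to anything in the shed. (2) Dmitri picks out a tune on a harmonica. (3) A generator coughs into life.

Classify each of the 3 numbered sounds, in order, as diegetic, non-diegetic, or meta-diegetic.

non-diegetic, diegetic, diegetic

(1) the caption isn't part of the story world, so neither is the sound tied to it → non-diegetic.
(2) the instrument and the performer are both in the scene → diegetic.
Sound (3): the sound comes from a generator physically present in the location, so diegetic.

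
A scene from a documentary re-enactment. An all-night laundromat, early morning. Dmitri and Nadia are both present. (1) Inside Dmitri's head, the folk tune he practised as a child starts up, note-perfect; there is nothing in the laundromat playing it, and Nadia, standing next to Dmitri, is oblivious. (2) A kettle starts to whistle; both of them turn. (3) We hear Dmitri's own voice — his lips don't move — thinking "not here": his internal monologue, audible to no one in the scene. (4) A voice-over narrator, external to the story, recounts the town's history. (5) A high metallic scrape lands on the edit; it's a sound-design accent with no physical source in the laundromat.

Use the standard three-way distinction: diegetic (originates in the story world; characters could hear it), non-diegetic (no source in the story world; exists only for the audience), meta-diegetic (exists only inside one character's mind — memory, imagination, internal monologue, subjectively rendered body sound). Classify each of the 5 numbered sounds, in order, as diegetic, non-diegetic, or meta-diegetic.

(1) is meta-diegetic: remembered music, private to Dmitri — Nadia is oblivious because it isn't in the room.
(2) is diegetic: a kettle is a real object/event in the scene's world.
Sound (3): it's Dmitri's unspoken thought, heard only by the audience via his subjectivity, so meta-diegetic.
(4) external voice-over — not a character, not heard by anyone in the scene → non-diegetic.
(5) is non-diegetic: it's a sound-design accent with no in-world source; no one in the scene can hear it.

meta-diegetic, diegetic, meta-diegetic, non-diegetic, non-diegetic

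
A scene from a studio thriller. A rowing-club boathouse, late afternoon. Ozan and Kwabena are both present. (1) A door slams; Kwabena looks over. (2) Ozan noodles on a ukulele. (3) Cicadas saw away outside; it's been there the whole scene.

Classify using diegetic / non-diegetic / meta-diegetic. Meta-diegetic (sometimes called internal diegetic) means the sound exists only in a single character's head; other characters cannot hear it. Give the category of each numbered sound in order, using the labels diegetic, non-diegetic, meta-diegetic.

(1) the sound comes from a door physically present in the location → diegetic.
(2) is diegetic: Ozan is producing the music live, in the story world.
(3) is diegetic: it's the actual ambient sound of the location.

diegetic, diegetic, diegetic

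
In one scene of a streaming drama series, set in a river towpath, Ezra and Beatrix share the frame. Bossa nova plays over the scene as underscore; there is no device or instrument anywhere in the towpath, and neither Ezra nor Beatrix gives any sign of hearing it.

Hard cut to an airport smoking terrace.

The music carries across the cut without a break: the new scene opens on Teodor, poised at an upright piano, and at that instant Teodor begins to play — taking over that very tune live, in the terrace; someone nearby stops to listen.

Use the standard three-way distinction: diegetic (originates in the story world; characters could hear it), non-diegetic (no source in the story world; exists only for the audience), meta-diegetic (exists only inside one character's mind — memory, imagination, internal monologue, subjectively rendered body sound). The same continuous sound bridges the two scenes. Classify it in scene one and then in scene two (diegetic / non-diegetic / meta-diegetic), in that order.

Scene one: there's no in-world source anywhere and no character hears it — underscore for the audience only → non-diegetic.
Scene two: from the moment Teodor starts playing, the tune is being performed on an upright piano inside the story world and another character hears it → diegetic.

non-diegetic, diegetic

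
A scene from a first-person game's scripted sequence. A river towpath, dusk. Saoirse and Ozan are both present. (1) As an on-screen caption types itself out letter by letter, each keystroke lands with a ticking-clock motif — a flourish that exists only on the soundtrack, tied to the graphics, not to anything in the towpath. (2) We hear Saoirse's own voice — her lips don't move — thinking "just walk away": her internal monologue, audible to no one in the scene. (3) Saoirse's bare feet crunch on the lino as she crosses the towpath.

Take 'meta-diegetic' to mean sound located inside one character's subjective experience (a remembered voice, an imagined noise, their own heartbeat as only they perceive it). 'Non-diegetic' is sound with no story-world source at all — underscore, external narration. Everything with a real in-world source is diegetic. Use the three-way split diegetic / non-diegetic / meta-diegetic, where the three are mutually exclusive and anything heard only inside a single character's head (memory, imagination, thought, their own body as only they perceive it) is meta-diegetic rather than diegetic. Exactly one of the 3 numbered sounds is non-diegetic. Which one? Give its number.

1

(1) is non-diegetic: sound married to a title/caption — outside the diegesis by definition.
(2) is meta-diegetic: internal monologue — inside Saoirse's mind, not spoken into the scene.
Sound (3): it's the physical sound of Saoirse moving in the space, so diegetic.
Only (1) is non-diegetic.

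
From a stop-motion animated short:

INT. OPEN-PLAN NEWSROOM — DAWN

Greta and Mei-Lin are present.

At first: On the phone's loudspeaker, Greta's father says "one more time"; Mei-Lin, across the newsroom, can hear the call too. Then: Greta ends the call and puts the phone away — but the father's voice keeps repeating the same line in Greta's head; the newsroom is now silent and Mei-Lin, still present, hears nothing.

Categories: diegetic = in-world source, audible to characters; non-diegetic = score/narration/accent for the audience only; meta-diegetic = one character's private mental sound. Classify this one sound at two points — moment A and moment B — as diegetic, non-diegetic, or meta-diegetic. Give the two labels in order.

diegetic, meta-diegetic

Moment A: the loudspeaker is an in-world source; both Greta and Mei-Lin hear the call → diegetic.
Moment B: with the phone off, the voice continues only as Greta's private mental replay — Mei-Lin can't hear it → meta-diegetic.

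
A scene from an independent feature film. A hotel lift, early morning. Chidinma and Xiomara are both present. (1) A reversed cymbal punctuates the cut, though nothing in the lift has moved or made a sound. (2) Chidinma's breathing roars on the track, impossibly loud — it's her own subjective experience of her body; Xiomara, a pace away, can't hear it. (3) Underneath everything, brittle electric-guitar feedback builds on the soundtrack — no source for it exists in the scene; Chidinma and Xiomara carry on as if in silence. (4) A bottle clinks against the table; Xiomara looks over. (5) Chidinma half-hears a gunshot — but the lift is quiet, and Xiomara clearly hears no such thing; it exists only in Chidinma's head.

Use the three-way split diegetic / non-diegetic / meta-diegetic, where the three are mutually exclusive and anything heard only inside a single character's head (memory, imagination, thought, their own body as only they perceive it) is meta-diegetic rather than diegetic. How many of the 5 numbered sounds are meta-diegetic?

2

(1) is non-diegetic: an editorial stinger — it belongs to the cut, not the story world.
(2) is meta-diegetic: it's Chidinma's internal bodily sensation rendered as sound; only Chidinma 'hears' it.
Sound (3): it has no source in the story world and no character can hear it — it's underscore, so non-diegetic.
Sound (4): the sound comes from a bottle physically present in the location, so diegetic.
(5) Chidinma alone 'hears' it — an imagined sound, not present in the space → meta-diegetic.
Meta-diegetic: (2), (5) — that's 2.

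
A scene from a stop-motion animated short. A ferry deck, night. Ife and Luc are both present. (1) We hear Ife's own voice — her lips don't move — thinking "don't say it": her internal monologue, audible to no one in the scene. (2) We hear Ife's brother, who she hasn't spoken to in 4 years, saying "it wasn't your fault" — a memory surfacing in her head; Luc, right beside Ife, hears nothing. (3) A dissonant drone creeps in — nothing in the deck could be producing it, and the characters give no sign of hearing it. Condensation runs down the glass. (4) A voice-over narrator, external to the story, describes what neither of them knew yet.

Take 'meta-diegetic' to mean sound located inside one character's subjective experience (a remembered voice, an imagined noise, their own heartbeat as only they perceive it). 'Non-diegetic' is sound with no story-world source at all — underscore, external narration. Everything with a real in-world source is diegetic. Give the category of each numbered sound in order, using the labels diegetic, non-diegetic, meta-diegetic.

Sound (1): internal monologue — inside Ife's mind, not spoken into the scene, so meta-diegetic.
(2) the voice is a memory playing only inside Ife's mind; Luc can't hear it → meta-diegetic.
(3) it has no source in the story world and no character can hear it — it's underscore → non-diegetic.
Sound (4): commentary laid over the scene from outside the fiction, so non-diegetic.

meta-diegetic, meta-diegetic, non-diegetic, non-diegetic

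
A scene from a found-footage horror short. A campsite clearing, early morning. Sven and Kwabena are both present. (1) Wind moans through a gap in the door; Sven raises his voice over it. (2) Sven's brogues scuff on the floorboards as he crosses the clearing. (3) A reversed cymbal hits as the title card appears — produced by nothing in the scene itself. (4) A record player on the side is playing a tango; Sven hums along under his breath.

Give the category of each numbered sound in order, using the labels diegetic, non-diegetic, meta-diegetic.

diegetic, diegetic, non-diegetic, diegetic

(1) ambient/room sound belonging to the story's physical space → diegetic.
Sound (2): it's the physical sound of Sven moving in the space, so diegetic.
Sound (3): an editorial stinger — it belongs to the cut, not the story world, so non-diegetic.
(4) a record player is a physical source in the scene and Sven reacts to it → diegetic.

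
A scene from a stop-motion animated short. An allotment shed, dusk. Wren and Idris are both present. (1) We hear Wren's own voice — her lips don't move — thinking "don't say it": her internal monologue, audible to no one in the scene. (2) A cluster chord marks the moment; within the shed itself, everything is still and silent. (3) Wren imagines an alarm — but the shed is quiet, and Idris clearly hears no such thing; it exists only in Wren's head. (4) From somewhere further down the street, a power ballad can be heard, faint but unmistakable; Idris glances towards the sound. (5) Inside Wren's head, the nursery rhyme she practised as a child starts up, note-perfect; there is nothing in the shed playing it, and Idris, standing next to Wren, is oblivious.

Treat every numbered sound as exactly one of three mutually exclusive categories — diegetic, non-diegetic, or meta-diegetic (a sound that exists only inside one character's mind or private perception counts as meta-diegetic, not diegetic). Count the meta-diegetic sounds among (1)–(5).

Sound (1): it's Wren's unspoken thought, heard only by the audience via her subjectivity, so meta-diegetic.
Sound (2): nothing in the scene produces it; it's an accent added for the audience, so non-diegetic.
(3) subjective to Wren: the shed is silent and Idris hears nothing → meta-diegetic.
Sound (4): the music has an off-screen but real-world source and a character hears it, so diegetic.
(5) is meta-diegetic: remembered music, private to Wren — Idris is oblivious because it isn't in the room.
So 3 of the 5 are meta-diegetic: (1), (3), (5).

3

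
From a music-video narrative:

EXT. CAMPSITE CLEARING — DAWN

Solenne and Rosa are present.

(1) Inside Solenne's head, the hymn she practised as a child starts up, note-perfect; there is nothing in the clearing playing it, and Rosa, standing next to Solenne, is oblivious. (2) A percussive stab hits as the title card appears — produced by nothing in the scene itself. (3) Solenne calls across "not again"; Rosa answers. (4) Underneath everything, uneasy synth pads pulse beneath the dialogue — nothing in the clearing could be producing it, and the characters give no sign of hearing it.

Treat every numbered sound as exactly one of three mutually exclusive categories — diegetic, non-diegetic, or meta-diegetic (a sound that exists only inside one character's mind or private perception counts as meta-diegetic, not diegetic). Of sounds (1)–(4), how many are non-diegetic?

(1) is meta-diegetic: it lives in Solenne's subjectivity, not in the clearing.
Sound (2): nothing in the scene produces it; it's an accent added for the audience, so non-diegetic.
Sound (3): on-screen dialogue — Solenne speaks and Rosa is there to hear, so diegetic.
(4) nothing in the clearing produces it and the characters don't hear it — pure soundtrack → non-diegetic.
So 2 of the 4 are non-diegetic: (2), (4).

2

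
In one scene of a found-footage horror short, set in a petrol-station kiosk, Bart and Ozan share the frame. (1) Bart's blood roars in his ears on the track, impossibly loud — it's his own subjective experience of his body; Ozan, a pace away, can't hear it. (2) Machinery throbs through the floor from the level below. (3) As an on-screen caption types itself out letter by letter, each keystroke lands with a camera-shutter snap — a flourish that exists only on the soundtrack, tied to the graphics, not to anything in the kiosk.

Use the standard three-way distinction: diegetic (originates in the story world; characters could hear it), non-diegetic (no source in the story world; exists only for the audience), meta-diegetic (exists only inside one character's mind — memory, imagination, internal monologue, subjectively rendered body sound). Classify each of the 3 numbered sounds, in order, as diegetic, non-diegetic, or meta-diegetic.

meta-diegetic, diegetic, non-diegetic

Sound (1): a subjective body sound — Bart's private perception, inaudible to Ozan, so meta-diegetic.
(2) is diegetic: ambient/room sound belonging to the story's physical space.
(3) is non-diegetic: it accompanies on-screen graphics, not anything inside the story world.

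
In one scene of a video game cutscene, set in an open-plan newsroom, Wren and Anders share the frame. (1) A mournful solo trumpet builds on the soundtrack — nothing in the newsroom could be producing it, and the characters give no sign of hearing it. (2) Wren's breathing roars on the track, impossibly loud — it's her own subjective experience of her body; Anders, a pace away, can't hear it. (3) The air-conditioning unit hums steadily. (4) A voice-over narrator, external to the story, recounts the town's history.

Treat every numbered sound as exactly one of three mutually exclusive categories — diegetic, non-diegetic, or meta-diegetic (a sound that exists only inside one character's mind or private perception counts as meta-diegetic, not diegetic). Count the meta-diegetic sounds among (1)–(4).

1

(1) it has no source in the story world and no character can hear it — it's underscore → non-diegetic.
Sound (2): a subjective body sound — Wren's private perception, inaudible to Anders, so meta-diegetic.
(3) ambient/room sound belonging to the story's physical space → diegetic.
(4) commentary laid over the scene from outside the fiction → non-diegetic.
Meta-diegetic: (2) — that's 1.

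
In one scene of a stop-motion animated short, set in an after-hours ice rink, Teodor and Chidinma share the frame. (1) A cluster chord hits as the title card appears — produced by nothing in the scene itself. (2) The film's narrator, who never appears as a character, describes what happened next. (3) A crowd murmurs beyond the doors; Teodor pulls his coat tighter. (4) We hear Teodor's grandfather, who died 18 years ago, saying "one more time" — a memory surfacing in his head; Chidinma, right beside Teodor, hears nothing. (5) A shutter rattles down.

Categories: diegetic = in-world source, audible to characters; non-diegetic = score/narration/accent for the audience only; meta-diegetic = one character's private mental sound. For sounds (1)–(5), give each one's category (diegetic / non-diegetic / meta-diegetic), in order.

(1) it's a sound-design accent with no in-world source; no one in the scene can hear it → non-diegetic.
Sound (2): external voice-over — not a character, not heard by anyone in the scene, so non-diegetic.
(3) it's the actual ambient sound of the location → diegetic.
Sound (4): the voice is a memory playing only inside Teodor's mind; Chidinma can't hear it, so meta-diegetic.
(5) a shutter is a real object/event in the scene's world → diegetic.

non-diegetic, non-diegetic, diegetic, meta-diegetic, diegetic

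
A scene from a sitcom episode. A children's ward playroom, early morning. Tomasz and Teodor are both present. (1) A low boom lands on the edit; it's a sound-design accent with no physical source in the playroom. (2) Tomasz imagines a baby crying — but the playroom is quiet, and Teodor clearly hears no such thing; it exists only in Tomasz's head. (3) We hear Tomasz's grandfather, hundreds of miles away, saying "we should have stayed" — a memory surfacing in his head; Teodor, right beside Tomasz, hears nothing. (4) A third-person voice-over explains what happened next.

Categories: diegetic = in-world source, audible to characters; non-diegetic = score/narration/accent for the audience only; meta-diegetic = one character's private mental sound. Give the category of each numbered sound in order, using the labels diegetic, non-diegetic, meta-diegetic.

non-diegetic, meta-diegetic, meta-diegetic, non-diegetic

(1) is non-diegetic: nothing in the scene produces it; it's an accent added for the audience.
(2) is meta-diegetic: subjective to Tomasz: the playroom is silent and Teodor hears nothing.
Sound (3): the voice is a memory playing only inside Tomasz's mind; Teodor can't hear it, so meta-diegetic.
(4) is non-diegetic: the narrator exists outside the story world, addressing only the audience.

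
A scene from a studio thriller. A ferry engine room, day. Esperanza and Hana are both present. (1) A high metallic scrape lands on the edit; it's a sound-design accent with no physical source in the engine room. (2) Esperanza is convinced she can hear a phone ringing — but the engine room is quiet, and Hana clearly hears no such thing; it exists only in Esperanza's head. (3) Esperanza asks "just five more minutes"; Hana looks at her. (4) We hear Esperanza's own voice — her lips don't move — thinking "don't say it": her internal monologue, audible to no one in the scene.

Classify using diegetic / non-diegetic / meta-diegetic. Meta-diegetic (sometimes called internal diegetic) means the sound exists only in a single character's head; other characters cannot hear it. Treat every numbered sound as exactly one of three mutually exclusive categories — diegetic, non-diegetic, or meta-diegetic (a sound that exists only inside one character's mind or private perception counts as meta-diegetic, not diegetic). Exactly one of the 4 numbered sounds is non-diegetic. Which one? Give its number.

1

Sound (1): an editorial stinger — it belongs to the cut, not the story world, so non-diegetic.
(2) is meta-diegetic: the sound is imagined by Esperanza; nothing in the story world is producing it and Hana can't hear it.
(3) is diegetic: Esperanza is a character speaking aloud in the scene.
(4) Esperanza's thought-voice: a private mental sound no other character can hear → meta-diegetic.
Only (1) is non-diegetic.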